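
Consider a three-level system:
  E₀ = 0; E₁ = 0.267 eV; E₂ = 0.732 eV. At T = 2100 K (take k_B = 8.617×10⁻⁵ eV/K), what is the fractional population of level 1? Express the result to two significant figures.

k_BT = 8.617×10⁻⁵ × 2100 K = 0.1810 eV.
Eᵢ/kT = 0, 1.475, 4.044.
Z = Σ e^(−Eᵢ/kT) = e^(−0) + e^(−1.475) + e^(−4.044) = 1.000 + 0.2288 + 0.01753 = 1.246.
P₁ = e^(−E₁/kT) / Z = 0.2288/1.246 = 0.18.

0.18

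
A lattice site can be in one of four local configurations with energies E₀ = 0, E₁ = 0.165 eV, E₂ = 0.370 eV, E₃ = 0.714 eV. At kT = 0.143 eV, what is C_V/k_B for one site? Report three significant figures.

0.602

Eᵢ/kT = 0, 1.1538, 2.5874, 4.9930.
Z = Σ e^(−Eᵢ/kT) = e^(−0) + e^(−1.1538) + e^(−2.5874) + e^(−4.9930) = 1.0000 + 0.31544 + 0.075215 + 0.0067853 = 1.3974.
⟨E⟩ = 0.060628 eV, ⟨E²⟩ = 0.015990 eV².
C_V/k_B = (⟨E²⟩ − ⟨E⟩²)/(kT)² = (0.015990 − 0.0036758)/0.020449 = 0.602.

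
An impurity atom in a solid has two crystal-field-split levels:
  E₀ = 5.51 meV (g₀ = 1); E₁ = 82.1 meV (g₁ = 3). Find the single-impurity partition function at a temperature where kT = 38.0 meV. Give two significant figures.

Z = 1.2

Eᵢ/kT = 0.1450, 2.161.
Z = Σ gᵢe^(−Eᵢ/kT) = 1·e^(−0.1450) + 3·e^(−2.161) = 0.8650 + 0.3456 = 1.211.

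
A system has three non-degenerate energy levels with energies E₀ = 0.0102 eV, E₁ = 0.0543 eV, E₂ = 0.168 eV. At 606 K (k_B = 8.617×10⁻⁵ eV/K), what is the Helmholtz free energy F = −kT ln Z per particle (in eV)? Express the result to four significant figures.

k_BT = 8.617×10⁻⁵ × 606 K = 0.0522190 eV.
Eᵢ/kT = 0.195331, 1.03985, 3.21722.
Z = Σ e^(−Eᵢ/kT) = e^(−0.195331) + e^(−1.03985) + e^(−3.21722) = 0.822562 + 0.353508 + 0.0400663 = 1.21614.
F = −kT ln Z = −0.0522190 × ln(1.21614) = −0.0522190 × 0.195682 = -0.01022 eV.

-0.01022 eV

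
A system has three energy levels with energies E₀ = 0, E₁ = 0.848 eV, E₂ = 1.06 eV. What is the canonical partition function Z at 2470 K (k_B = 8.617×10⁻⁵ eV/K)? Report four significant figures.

Z = 1.025

k_BT = 8.617×10⁻⁵ × 2470 K = 0.212840 eV.
Eᵢ/kT = 0, 3.98421, 4.98027.
Z = Σ e^(−Eᵢ/kT) = e^(−0) + e^(−3.98421) + e^(−4.98027) = 1.00000 + 0.0186071 + 0.00687221 = 1.02548.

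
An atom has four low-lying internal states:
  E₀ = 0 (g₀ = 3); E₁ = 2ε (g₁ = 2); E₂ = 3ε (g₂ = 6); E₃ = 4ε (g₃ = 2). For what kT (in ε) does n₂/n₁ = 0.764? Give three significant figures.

0.731 ε

n₂/n₁ = (g₂/g₁) exp[−(E₂−E₁)/kT] = 0.764.
⇒ (E₂−E₁)/kT = ln((6/2)/0.764) = ln(3.9267) = 1.3678.
kT = 1ε / 1.3678 = 0.731 ε.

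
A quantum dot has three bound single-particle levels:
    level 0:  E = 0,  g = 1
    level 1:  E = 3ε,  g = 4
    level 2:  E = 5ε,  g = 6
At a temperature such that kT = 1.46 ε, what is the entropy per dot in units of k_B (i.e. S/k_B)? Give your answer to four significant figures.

Eᵢ/kT = 0, 2.05479, 3.42466.
Z = Σ gᵢe^(−Eᵢ/kT) = 1·e^(−0) + 4·e^(−2.05479) + 6·e^(−3.42466) = 1.00000 + 0.512479 + 0.195362 = 1.70784.
⟨E⟩ = Σ EᵢPᵢ = 1.47218 ε.
S/k_B = ln Z + ⟨E⟩/kT = ln(1.70784) + 1.47218/1.46 = 0.535229 + 1.00834 = 1.544.

1.544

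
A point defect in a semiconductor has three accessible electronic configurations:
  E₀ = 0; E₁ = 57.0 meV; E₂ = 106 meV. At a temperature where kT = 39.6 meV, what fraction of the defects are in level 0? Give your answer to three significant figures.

0.766

Eᵢ/kT = 0, 1.4394, 2.6768.
Z = Σ e^(−Eᵢ/kT) = e^(−0) + e^(−1.4394) + e^(−2.6768) = 1.0000 + 0.23707 + 0.068783 = 1.3059.
P₀ = e^(−E₀/kT) / Z = 1.0000/1.3059 = 0.766.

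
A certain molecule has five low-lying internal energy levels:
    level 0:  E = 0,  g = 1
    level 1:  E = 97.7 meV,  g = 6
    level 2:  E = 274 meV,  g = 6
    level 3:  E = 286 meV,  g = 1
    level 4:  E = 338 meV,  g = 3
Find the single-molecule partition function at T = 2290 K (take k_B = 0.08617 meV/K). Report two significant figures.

Z = 6.9

k_BT = 0.08617 × 2290 K = 197.3 meV.
Eᵢ/kT = 0, 0.4952, 1.389, 1.450, 1.713.
Z = Σ gᵢe^(−Eᵢ/kT) = 1·e^(−0) + 6·e^(−0.4952) + 6·e^(−1.389) + 1·e^(−1.450) + 3·e^(−1.713) = 1.000 + 3.657 + 1.496 + 0.2346 + 0.5410 = 6.929.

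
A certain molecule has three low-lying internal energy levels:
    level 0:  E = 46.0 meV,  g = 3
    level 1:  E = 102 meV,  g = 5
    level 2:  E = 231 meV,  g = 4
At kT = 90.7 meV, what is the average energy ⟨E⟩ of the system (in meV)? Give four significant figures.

85.77 meV

Eᵢ/kT = 0.507166, 1.12459, 2.54686.
Z = Σ gᵢe^(−Eᵢ/kT) = 3·e^(−0.507166) + 5·e^(−1.12459) + 4·e^(−2.54686) = 1.80660 + 1.62393 + 0.313309 = 3.74384.
⟨E⟩ = Σ Eᵢ gᵢe^(−Eᵢ/kT) / Z = (46.0·1.80660 + 102·1.62393 + 231·0.313309) / 3.74384 = 85.77 meV.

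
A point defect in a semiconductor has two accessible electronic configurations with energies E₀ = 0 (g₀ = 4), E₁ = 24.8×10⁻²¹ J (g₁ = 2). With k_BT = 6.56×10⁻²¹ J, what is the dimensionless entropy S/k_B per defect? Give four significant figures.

1.440

Eᵢ/kT = 0, 3.78049.
Z = Σ gᵢe^(−Eᵢ/kT) = 4·e^(−0) + 2·e^(−3.78049) = 4.00000 + 0.0456230 = 4.04562.
⟨E⟩ = Σ EᵢPᵢ = 0.279673 ×10⁻²¹ J.
S/k_B = ln Z + ⟨E⟩/kT = ln(4.04562) + 0.279673/6.56 = 1.39763 + 0.0426331 = 1.440.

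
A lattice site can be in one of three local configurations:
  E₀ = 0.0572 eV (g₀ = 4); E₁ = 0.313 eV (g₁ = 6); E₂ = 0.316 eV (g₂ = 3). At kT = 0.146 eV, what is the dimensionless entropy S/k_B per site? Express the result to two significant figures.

2.2

Eᵢ/kT = 0.3918, 2.144, 2.164.
Z = Σ gᵢe^(−Eᵢ/kT) = 4·e^(−0.3918) + 6·e^(−2.144) + 3·e^(−2.164) = 2.703 + 0.7031 + 0.3446 = 3.751.
⟨E⟩ = Σ EᵢPᵢ = 0.1289 eV.
S/k_B = ln Z + ⟨E⟩/kT = ln(3.751) + 0.1289/0.146 = 1.322 + 0.8829 = 2.2.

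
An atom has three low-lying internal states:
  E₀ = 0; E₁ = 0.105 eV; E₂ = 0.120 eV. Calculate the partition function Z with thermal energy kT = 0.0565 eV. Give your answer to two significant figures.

Eᵢ/kT = 0, 1.858, 2.124.
Z = Σ e^(−Eᵢ/kT) = e^(−0) + e^(−1.858) + e^(−2.124) = 1.000 + 0.1560 + 0.1196 = 1.276.

Z = 1.3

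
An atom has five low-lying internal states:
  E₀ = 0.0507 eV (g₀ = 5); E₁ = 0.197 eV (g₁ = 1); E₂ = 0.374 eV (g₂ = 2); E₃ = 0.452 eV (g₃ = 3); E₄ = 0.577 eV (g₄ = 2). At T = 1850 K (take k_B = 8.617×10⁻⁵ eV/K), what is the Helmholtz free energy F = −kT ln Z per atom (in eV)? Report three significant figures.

-0.234 eV

k_BT = 8.617×10⁻⁵ × 1850 K = 0.15941 eV.
Eᵢ/kT = 0.31805, 1.2358, 2.3462, 2.8355, 3.6196.
Z = Σ gᵢe^(−Eᵢ/kT) = 5·e^(−0.31805) + 1·e^(−1.2358) + 2·e^(−2.3462) + 3·e^(−2.8355) + 2·e^(−3.6196) = 3.6378 + 0.29060 + 0.19146 + 0.17607 + 0.053587 = 4.3495.
F = −kT ln Z = −0.15941 × ln(4.3495) = −0.15941 × 1.4701 = -0.234 eV.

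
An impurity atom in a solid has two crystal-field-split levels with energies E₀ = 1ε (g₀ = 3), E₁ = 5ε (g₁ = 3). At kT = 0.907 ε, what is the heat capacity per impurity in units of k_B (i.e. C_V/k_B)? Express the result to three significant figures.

Eᵢ/kT = 1.1025, 5.5127.
Z = Σ gᵢe^(−Eᵢ/kT) = 3·e^(−1.1025) + 3·e^(−5.5127) = 0.99612 + 0.012106 = 1.0082.
⟨E⟩ = 1.0481 ε, ⟨E²⟩ = 1.2882 ε².
C_V/k_B = (⟨E²⟩ − ⟨E⟩²)/(kT)² = (1.2882 − 1.0985)/0.82265 = 0.231.

0.231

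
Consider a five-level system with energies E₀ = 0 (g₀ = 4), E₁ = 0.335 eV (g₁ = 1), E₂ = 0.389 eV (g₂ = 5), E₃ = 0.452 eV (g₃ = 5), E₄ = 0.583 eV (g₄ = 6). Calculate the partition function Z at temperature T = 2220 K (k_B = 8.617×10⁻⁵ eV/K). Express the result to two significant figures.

k_BT = 8.617×10⁻⁵ × 2220 K = 0.1913 eV.
Eᵢ/kT = 0, 1.751, 2.033, 2.363, 3.048.
Z = Σ gᵢe^(−Eᵢ/kT) = 4·e^(−0) + 1·e^(−1.751) + 5·e^(−2.033) + 5·e^(−2.363) + 6·e^(−3.048) = 4.000 + 0.1736 + 0.6547 + 0.4707 + 0.2847 = 5.584.

Z = 5.6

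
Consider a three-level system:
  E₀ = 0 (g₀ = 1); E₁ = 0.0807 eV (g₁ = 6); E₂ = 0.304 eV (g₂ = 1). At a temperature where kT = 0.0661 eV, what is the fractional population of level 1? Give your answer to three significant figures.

0.637

Eᵢ/kT = 0, 1.2209, 4.5991.
Z = Σ gᵢe^(−Eᵢ/kT) = 1·e^(−0) + 6·e^(−1.2209) + 1·e^(−4.5991) = 1.0000 + 1.7698 + 0.010061 = 2.7799.
P₁ = g₁ e^(−E₁/kT) / Z = 1.7698/2.7799 = 0.637.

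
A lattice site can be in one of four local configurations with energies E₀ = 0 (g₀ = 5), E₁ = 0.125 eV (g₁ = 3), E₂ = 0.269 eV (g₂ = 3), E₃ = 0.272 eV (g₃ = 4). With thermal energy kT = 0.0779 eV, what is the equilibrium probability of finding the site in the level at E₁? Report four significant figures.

Eᵢ/kT = 0, 1.60462, 3.45315, 3.49166.
Z = Σ gᵢe^(−Eᵢ/kT) = 5·e^(−0) + 3·e^(−1.60462) + 3·e^(−3.45315) + 4·e^(−3.49166) = 5.00000 + 0.602898 + 0.0949374 + 0.121801 = 5.81964.
P₁ = g₁ e^(−E₁/kT) / Z = 0.602898/5.81964 = 0.1036.

0.1036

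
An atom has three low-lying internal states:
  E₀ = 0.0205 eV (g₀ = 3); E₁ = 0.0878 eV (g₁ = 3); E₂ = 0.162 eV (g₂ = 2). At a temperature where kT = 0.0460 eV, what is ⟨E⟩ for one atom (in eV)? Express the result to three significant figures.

Eᵢ/kT = 0.44565, 1.9087, 3.5217.
Z = Σ gᵢe^(−Eᵢ/kT) = 3·e^(−0.44565) + 3·e^(−1.9087) + 2·e^(−3.5217) = 1.9212 + 0.44482 + 0.059098 = 2.4251.
⟨E⟩ = Σ Eᵢ gᵢe^(−Eᵢ/kT) / Z = (0.0205·1.9212 + 0.0878·0.44482 + 0.162·0.059098) / 2.4251 = 0.0363 eV.

0.0363 eV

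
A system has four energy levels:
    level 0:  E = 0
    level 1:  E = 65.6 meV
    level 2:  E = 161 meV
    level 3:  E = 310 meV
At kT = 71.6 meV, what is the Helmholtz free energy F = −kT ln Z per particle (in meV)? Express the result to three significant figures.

-29.9 meV

Eᵢ/kT = 0, 0.91620, 2.2486, 4.3296.
Z = Σ e^(−Eᵢ/kT) = e^(−0) + e^(−0.91620) + e^(−2.2486) + e^(−4.3296) = 1.0000 + 0.40004 + 0.10555 + 0.013173 = 1.5188.
F = −kT ln Z = −71.6 × ln(1.5188) = −71.6 × 0.41792 = -29.9 meV.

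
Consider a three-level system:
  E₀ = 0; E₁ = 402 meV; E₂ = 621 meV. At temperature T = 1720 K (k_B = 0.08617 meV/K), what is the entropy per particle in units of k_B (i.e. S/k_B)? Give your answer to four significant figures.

k_BT = 0.08617 × 1720 K = 148.212 meV.
Eᵢ/kT = 0, 2.71233, 4.18994.
Z = Σ e^(−Eᵢ/kT) = e^(−0) + e^(−2.71233) + e^(−4.18994) = 1.00000 + 0.0663820 + 0.0151472 = 1.08153.
⟨E⟩ = Σ EᵢPᵢ = 33.3712 meV.
S/k_B = ln Z + ⟨E⟩/kT = ln(1.08153) + 33.3712/148.212 = 0.0783767 + 0.225159 = 0.3035.

0.3035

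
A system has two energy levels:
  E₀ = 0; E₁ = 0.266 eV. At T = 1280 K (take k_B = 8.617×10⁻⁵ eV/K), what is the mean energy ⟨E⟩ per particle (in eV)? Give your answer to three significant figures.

k_BT = 8.617×10⁻⁵ × 1280 K = 0.11030 eV.
Eᵢ/kT = 0, 2.4116.
Z = Σ e^(−Eᵢ/kT) = e^(−0) + e^(−2.4116) = 1.0000 + 0.089672 = 1.0897.
⟨E⟩ = Σ Eᵢ e^(−Eᵢ/kT) / Z = (0·1.0000 + 0.266·0.089672) / 1.0897 = 0.0219 eV.

0.0219 eV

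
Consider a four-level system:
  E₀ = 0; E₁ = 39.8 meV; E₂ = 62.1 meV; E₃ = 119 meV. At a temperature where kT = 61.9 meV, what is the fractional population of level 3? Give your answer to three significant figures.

0.0717

Eᵢ/kT = 0, 0.64297, 1.0032, 1.9225.
Z = Σ e^(−Eᵢ/kT) = e^(−0) + e^(−0.64297) + e^(−1.0032) + e^(−1.9225) = 1.0000 + 0.52573 + 0.36670 + 0.14624 = 2.0387.
P₃ = e^(−E₃/kT) / Z = 0.14624/2.0387 = 0.0717.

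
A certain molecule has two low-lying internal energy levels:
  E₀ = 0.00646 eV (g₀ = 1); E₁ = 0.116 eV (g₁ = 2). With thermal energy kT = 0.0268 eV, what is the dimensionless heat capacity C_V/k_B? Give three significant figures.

0.525

Eᵢ/kT = 0.24104, 4.3284.
Z = Σ gᵢe^(−Eᵢ/kT) = 1·e^(−0.24104) + 2·e^(−4.3284) = 0.78581 + 0.026377 = 0.81219.
⟨E⟩ = 0.010017 eV, ⟨E²⟩ = 0.00047738 eV².
C_V/k_B = (⟨E²⟩ − ⟨E⟩²)/(kT)² = (0.00047738 − 0.00010034)/0.00071824 = 0.525.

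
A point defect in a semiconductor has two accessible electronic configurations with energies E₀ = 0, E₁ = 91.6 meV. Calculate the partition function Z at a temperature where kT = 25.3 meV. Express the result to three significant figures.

Eᵢ/kT = 0, 3.6206.
Z = Σ e^(−Eᵢ/kT) = e^(−0) + e^(−3.6206) = 1.0000 + 0.026767 = 1.0268.

Z = 1.03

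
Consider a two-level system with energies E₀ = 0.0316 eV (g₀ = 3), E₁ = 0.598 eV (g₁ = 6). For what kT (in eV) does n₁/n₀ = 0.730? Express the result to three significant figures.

0.562 eV

n₁/n₀ = (g₁/g₀) exp[−(E₁−E₀)/kT] = 0.730.
⇒ (E₁−E₀)/kT = ln((6/3)/0.730) = ln(2.7397) = 1.0078.
kT = 0.5664 eV / 1.0078 = 0.562 eV.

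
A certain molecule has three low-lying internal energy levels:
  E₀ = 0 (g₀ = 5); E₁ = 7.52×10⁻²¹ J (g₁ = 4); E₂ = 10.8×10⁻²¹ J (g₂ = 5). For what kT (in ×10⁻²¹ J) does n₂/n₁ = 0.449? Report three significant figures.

n₂/n₁ = (g₂/g₁) exp[−(E₂−E₁)/kT] = 0.449.
⇒ (E₂−E₁)/kT = ln((5/4)/0.449) = ln(2.7840) = 1.0239.
kT = 3.28 ×10⁻²¹ J / 1.0239 = 3.20 ×10⁻²¹ J.

3.20 ×10⁻²¹ J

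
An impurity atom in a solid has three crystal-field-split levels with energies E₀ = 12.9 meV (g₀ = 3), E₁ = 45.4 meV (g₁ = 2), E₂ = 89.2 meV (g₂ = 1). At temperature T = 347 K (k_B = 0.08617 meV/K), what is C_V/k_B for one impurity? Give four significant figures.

k_BT = 0.08617 × 347 K = 29.9010 meV.
Eᵢ/kT = 0.431424, 1.51834, 2.98318.
Z = Σ gᵢe^(−Eᵢ/kT) = 3·e^(−0.431424) + 2·e^(−1.51834) + 1·e^(−2.98318) = 1.94875 + 0.438151 + 0.0506316 = 2.43753.
⟨E⟩ = 20.3268 meV, ⟨E²⟩ = 668.812 meV².
C_V/k_B = (⟨E²⟩ − ⟨E⟩²)/(kT)² = (668.812 − 413.179)/894.070 = 0.2859.

0.2859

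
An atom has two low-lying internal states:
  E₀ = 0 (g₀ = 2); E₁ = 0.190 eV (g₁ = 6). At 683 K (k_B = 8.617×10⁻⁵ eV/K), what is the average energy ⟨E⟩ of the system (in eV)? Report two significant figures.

k_BT = 8.617×10⁻⁵ × 683 K = 0.05885 eV.
Eᵢ/kT = 0, 3.229.
Z = Σ gᵢe^(−Eᵢ/kT) = 2·e^(−0) + 6·e^(−3.229) = 2.000 + 0.2376 = 2.238.
⟨E⟩ = Σ Eᵢ gᵢe^(−Eᵢ/kT) / Z = (0·2.000 + 0.190·0.2376) / 2.238 = 0.020 eV.

0.020 eV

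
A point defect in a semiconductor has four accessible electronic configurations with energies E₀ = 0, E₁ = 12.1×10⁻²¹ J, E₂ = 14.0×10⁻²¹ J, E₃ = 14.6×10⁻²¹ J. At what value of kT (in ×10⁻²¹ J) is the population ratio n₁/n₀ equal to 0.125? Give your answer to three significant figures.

5.82 ×10⁻²¹ J

n₁/n₀ = exp[−(E₁−E₀)/kT] = 0.125.
⇒ (E₁−E₀)/kT = ln(1/0.125) = ln(8.0000) = 2.0794.
kT = 12.1 ×10⁻²¹ J / 2.0794 = 5.82 ×10⁻²¹ J.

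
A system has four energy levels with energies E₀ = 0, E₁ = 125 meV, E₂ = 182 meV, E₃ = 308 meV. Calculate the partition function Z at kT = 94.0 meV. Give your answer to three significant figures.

Z = 1.45

Eᵢ/kT = 0, 1.3298, 1.9362, 3.2766.
Z = Σ e^(−Eᵢ/kT) = e^(−0) + e^(−1.3298) + e^(−1.9362) + e^(−3.2766) = 1.0000 + 0.26453 + 0.14425 + 0.037756 = 1.4465.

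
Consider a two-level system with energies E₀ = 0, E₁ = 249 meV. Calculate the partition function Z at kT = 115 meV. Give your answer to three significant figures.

Eᵢ/kT = 0, 2.1652.
Z = Σ e^(−Eᵢ/kT) = e^(−0) + e^(−2.1652) = 1.0000 + 0.11473 = 1.1147.

Z = 1.11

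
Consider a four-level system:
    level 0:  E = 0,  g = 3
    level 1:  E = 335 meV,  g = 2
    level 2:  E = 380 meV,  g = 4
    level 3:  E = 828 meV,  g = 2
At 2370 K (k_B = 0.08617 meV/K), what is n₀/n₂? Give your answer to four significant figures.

4.821

k_BT = 0.08617 × 2370 K = 204.223 meV.
n₀/n₂ = (g₀/g₂) exp[−(E₀−E₂)/kT] = (3/4) × exp(−(-380 meV)/(204.223 meV)) = (3/4) × exp(1.86071) = 4.821.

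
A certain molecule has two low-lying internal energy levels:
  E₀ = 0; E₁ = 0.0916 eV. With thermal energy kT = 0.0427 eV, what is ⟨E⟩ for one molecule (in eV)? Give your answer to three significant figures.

Eᵢ/kT = 0, 2.1452.
Z = Σ e^(−Eᵢ/kT) = e^(−0) + e^(−2.1452) = 1.0000 + 0.11704 = 1.1170.
⟨E⟩ = Σ Eᵢ e^(−Eᵢ/kT) / Z = (0·1.0000 + 0.0916·0.11704) / 1.1170 = 0.00960 eV.

0.00960 eV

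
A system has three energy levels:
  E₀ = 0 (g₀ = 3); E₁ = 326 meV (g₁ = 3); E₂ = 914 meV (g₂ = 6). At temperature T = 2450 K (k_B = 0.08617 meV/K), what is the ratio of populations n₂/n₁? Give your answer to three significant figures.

0.123

k_BT = 0.08617 × 2450 K = 211.12 meV.
n₂/n₁ = (g₂/g₁) exp[−(E₂−E₁)/kT] = (6/3) × exp(−(588 meV)/(211.12 meV)) = (6/3) × exp(-2.7851) = 0.123.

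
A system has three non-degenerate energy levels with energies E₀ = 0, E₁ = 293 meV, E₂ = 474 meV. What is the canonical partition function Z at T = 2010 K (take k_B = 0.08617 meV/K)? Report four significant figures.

k_BT = 0.08617 × 2010 K = 173.202 meV.
Eᵢ/kT = 0, 1.69167, 2.73669.
Z = Σ e^(−Eᵢ/kT) = e^(−0) + e^(−1.69167) + e^(−2.73669) = 1.00000 + 0.184212 + 0.0647844 = 1.24900.

Z = 1.249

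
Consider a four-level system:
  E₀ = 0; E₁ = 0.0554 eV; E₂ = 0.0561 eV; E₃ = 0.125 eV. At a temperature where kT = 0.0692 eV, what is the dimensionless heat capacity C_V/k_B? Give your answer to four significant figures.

Eᵢ/kT = 0, 0.800578, 0.810694, 1.80636.
Z = Σ e^(−Eᵢ/kT) = e^(−0) + e^(−0.800578) + e^(−0.810694) + e^(−1.80636) = 1.00000 + 0.449069 + 0.444549 + 0.164251 = 2.05787.
⟨E⟩ = 0.0341853 eV, ⟨E²⟩ = 0.00259675 eV².
C_V/k_B = (⟨E²⟩ − ⟨E⟩²)/(kT)² = (0.00259675 − 0.00116863)/0.00478864 = 0.2982.

0.2982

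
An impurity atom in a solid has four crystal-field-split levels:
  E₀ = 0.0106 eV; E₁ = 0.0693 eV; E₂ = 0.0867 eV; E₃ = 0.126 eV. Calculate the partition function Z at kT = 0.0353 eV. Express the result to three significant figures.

Z = 0.995

Eᵢ/kT = 0.30028, 1.9632, 2.4561, 3.5694.
Z = Σ e^(−Eᵢ/kT) = e^(−0.30028) + e^(−1.9632) + e^(−2.4561) + e^(−3.5694) = 0.74061 + 0.14041 + 0.085769 + 0.028173 = 0.99496.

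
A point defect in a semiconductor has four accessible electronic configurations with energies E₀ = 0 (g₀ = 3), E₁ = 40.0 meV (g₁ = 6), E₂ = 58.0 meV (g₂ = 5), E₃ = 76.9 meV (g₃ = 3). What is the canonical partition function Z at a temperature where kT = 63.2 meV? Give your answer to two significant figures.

Eᵢ/kT = 0, 0.6329, 0.9177, 1.217.
Z = Σ gᵢe^(−Eᵢ/kT) = 3·e^(−0) + 6·e^(−0.6329) + 5·e^(−0.9177) + 3·e^(−1.217) = 3.000 + 3.186 + 1.997 + 0.8884 = 9.071.

Z = 9.1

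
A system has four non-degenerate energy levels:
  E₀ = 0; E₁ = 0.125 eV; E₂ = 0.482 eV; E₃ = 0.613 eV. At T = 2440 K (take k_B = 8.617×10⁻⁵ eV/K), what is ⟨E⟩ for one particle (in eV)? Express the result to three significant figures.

k_BT = 8.617×10⁻⁵ × 2440 K = 0.21025 eV.
Eᵢ/kT = 0, 0.59453, 2.2925, 2.9156.
Z = Σ e^(−Eᵢ/kT) = e^(−0) + e^(−0.59453) + e^(−2.2925) + e^(−2.9156) = 1.0000 + 0.55182 + 0.10101 + 0.054172 = 1.7070.
⟨E⟩ = Σ Eᵢ e^(−Eᵢ/kT) / Z = (0·1.0000 + 0.125·0.55182 + 0.482·0.10101 + 0.613·0.054172) / 1.7070 = 0.0884 eV.

0.0884 eV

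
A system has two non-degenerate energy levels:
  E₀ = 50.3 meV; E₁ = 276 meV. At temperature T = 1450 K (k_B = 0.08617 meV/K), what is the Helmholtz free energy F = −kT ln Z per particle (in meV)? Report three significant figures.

31.3 meV

k_BT = 0.08617 × 1450 K = 124.95 meV.
Eᵢ/kT = 0.40256, 2.2089.
Z = Σ e^(−Eᵢ/kT) = e^(−0.40256) + e^(−2.2089) = 0.66861 + 0.10982 = 0.77843.
F = −kT ln Z = −124.95 × ln(0.77843) = −124.95 × -0.25048 = 31.3 meV.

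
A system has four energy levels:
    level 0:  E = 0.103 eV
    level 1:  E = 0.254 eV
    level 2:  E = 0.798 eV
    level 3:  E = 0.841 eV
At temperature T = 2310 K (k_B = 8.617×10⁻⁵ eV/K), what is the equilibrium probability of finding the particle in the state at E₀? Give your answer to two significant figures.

0.66

k_BT = 8.617×10⁻⁵ × 2310 K = 0.1991 eV.
Eᵢ/kT = 0.5173, 1.276, 4.008, 4.224.
Z = Σ e^(−Eᵢ/kT) = e^(−0.5173) + e^(−1.276) + e^(−4.008) + e^(−4.224) = 0.5961 + 0.2792 + 0.01817 + 0.01464 = 0.9081.
P₀ = e^(−E₀/kT) / Z = 0.5961/0.9081 = 0.66.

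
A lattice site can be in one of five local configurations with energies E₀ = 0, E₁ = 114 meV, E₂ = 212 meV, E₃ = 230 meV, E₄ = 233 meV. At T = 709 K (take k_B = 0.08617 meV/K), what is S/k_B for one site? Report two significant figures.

k_BT = 0.08617 × 709 K = 61.09 meV.
Eᵢ/kT = 0, 1.866, 3.470, 3.765, 3.814.
Z = Σ e^(−Eᵢ/kT) = e^(−0) + e^(−1.866) + e^(−3.470) + e^(−3.765) + e^(−3.814) = 1.000 + 0.1547 + 0.03112 + 0.02317 + 0.02206 = 1.231.
⟨E⟩ = Σ EᵢPᵢ = 28.19 meV.
S/k_B = ln Z + ⟨E⟩/kT = ln(1.231) + 28.19/61.09 = 0.2078 + 0.4615 = 0.67.

0.67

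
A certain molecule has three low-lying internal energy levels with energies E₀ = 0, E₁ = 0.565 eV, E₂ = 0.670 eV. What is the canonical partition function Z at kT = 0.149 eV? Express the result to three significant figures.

Eᵢ/kT = 0, 3.7919, 4.4966.
Z = Σ e^(−Eᵢ/kT) = e^(−0) + e^(−3.7919) + e^(−4.4966) = 1.0000 + 0.022553 + 0.011147 = 1.0337.

Z = 1.03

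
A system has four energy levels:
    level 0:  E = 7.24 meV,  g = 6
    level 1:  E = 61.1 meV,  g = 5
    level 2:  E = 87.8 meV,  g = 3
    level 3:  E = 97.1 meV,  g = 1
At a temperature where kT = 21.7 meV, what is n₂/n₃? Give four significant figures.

4.605

n₂/n₃ = (g₂/g₃) exp[−(E₂−E₃)/kT] = (3/1) × exp(−(-9.3 meV)/(21.7 meV)) = (3/1) × exp(0.428571) = 4.605.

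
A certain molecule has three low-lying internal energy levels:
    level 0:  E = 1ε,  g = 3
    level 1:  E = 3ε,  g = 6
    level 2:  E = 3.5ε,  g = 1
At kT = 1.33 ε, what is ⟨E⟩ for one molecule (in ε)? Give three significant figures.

Eᵢ/kT = 0.75188, 2.2556, 2.6316.
Z = Σ gᵢe^(−Eᵢ/kT) = 3·e^(−0.75188) + 6·e^(−2.2556) + 1·e^(−2.6316) = 1.4144 + 0.62886 + 0.071963 = 2.1152.
⟨E⟩ = Σ Eᵢ gᵢe^(−Eᵢ/kT) / Z = (1·1.4144 + 3·0.62886 + 3.5·0.071963) / 2.1152 = 1.68 ε.

1.68 ε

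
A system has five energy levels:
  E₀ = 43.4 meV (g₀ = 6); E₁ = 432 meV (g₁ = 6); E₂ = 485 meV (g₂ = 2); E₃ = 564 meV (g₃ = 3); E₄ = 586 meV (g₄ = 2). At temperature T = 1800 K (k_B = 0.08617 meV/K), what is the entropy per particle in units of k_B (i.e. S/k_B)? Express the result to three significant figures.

k_BT = 0.08617 × 1800 K = 155.11 meV.
Eᵢ/kT = 0.27980, 2.7851, 3.1268, 3.6361, 3.7780.
Z = Σ gᵢe^(−Eᵢ/kT) = 6·e^(−0.27980) + 6·e^(−2.7851) + 2·e^(−3.1268) + 3·e^(−3.6361) + 2·e^(−3.7780) = 4.5356 + 0.37034 + 0.087716 + 0.079065 + 0.045737 = 5.1185.
⟨E⟩ = Σ EᵢPᵢ = 91.974 meV.
S/k_B = ln Z + ⟨E⟩/kT = ln(5.1185) + 91.974/155.11 = 1.6329 + 0.59296 = 2.23.

2.23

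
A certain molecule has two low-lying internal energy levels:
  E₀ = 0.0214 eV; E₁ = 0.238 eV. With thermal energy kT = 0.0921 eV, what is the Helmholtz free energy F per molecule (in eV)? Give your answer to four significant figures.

Eᵢ/kT = 0.232356, 2.58415.
Z = Σ e^(−Eᵢ/kT) = e^(−0.232356) + e^(−2.58415) = 0.792664 + 0.0754602 = 0.868124.
F = −kT ln Z = −0.0921 × ln(0.868124) = −0.0921 × -0.141421 = 0.01302 eV.

0.01302 eV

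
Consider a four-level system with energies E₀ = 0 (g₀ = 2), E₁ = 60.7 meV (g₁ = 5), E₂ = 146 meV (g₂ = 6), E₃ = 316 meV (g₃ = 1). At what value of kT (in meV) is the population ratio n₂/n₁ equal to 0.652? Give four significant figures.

n₂/n₁ = (g₂/g₁) exp[−(E₂−E₁)/kT] = 0.652.
⇒ (E₂−E₁)/kT = ln((6/5)/0.652) = ln(1.84049) = 0.610032.
kT = 85.3 meV / 0.610032 = 139.8 meV.

139.8 meV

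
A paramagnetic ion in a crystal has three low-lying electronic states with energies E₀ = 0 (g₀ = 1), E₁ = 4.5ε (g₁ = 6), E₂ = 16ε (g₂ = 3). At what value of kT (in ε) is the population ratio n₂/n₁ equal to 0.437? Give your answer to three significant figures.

n₂/n₁ = (g₂/g₁) exp[−(E₂−E₁)/kT] = 0.437.
⇒ (E₂−E₁)/kT = ln((3/6)/0.437) = ln(1.1442) = 0.13471.
kT = 11.5ε / 0.13471 = 85.4 ε.

85.4 ε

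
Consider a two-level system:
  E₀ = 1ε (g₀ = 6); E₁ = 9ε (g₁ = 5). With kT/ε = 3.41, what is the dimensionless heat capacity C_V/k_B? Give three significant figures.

0.377

Eᵢ/kT = 0.29326, 2.6393.
Z = Σ gᵢe^(−Eᵢ/kT) = 6·e^(−0.29326) + 5·e^(−2.6393) = 4.4750 + 0.35706 = 4.8321.
⟨E⟩ = 1.5911 ε, ⟨E²⟩ = 6.9115 ε².
C_V/k_B = (⟨E²⟩ − ⟨E⟩²)/(kT)² = (6.9115 − 2.5316)/11.628 = 0.377.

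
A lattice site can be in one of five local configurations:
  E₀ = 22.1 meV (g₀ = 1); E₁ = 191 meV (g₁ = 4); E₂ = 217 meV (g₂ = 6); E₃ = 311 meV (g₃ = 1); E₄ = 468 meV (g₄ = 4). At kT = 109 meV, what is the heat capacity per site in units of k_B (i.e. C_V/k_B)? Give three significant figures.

0.869

Eᵢ/kT = 0.20275, 1.7523, 1.9908, 2.8532, 4.2936.
Z = Σ gᵢe^(−Eᵢ/kT) = 1·e^(−0.20275) + 4·e^(−1.7523) + 6·e^(−1.9908) + 1·e^(−2.8532) + 4·e^(−4.2936) = 0.81648 + 0.69350 + 0.81952 + 0.057660 + 0.054623 = 2.4418.
⟨E⟩ = 152.28 meV, ⟨E²⟩ = 33512 meV².
C_V/k_B = (⟨E²⟩ − ⟨E⟩²)/(kT)² = (33512 − 23189)/11881 = 0.869.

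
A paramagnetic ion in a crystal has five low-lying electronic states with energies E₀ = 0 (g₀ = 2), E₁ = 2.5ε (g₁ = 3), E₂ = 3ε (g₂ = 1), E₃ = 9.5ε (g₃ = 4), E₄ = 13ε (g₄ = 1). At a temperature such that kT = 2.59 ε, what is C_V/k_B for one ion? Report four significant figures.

0.5724

Eᵢ/kT = 0, 0.965251, 1.15830, 3.66795, 5.01931.
Z = Σ gᵢe^(−Eᵢ/kT) = 2·e^(−0) + 3·e^(−0.965251) + 1·e^(−1.15830) + 4·e^(−3.66795) + 1·e^(−5.01931) = 2.00000 + 1.14266 + 0.314020 + 0.102115 + 0.00660909 = 3.56540.
⟨E⟩ = 1.36162 ε, ⟨E²⟩ = 5.69378 ε².
C_V/k_B = (⟨E²⟩ − ⟨E⟩²)/(kT)² = (5.69378 − 1.85401)/6.70810 = 0.5724.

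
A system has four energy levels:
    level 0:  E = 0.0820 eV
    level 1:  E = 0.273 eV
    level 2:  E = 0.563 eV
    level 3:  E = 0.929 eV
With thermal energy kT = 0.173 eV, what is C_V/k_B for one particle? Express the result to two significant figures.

Eᵢ/kT = 0.4740, 1.578, 3.254, 5.370.
Z = Σ e^(−Eᵢ/kT) = e^(−0.4740) + e^(−1.578) + e^(−3.254) + e^(−5.370) = 0.6225 + 0.2064 + 0.03862 + 0.004654 = 0.8722.
⟨E⟩ = 0.1530 eV, ⟨E²⟩ = 0.04108 eV².
C_V/k_B = (⟨E²⟩ − ⟨E⟩²)/(kT)² = (0.04108 − 0.02341)/0.02993 = 0.59.

0.59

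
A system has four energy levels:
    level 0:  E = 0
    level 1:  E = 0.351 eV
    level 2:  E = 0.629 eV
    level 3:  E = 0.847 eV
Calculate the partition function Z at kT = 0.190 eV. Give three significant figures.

Z = 1.21

Eᵢ/kT = 0, 1.8474, 3.3105, 4.4579.
Z = Σ e^(−Eᵢ/kT) = e^(−0) + e^(−1.8474) + e^(−3.3105) + e^(−4.4579) = 1.0000 + 0.15765 + 0.036498 + 0.011587 = 1.2057.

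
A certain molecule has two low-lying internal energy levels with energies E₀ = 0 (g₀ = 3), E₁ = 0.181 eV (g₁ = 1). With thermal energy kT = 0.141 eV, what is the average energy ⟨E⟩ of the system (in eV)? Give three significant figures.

Eᵢ/kT = 0, 1.2837.
Z = Σ gᵢe^(−Eᵢ/kT) = 3·e^(−0) + 1·e^(−1.2837) = 3.0000 + 0.27701 = 3.2770.
⟨E⟩ = Σ Eᵢ gᵢe^(−Eᵢ/kT) / Z = (0·3.0000 + 0.181·0.27701) / 3.2770 = 0.0153 eV.

0.0153 eV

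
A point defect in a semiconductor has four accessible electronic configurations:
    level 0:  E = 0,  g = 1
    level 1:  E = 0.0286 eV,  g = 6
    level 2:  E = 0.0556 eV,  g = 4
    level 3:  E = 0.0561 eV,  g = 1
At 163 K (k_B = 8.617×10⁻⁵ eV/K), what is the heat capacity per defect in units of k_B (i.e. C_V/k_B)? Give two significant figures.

1.4

k_BT = 8.617×10⁻⁵ × 163 K = 0.01405 eV.
Eᵢ/kT = 0, 2.036, 3.957, 3.993.
Z = Σ gᵢe^(−Eᵢ/kT) = 1·e^(−0) + 6·e^(−2.036) + 4·e^(−3.957) + 1·e^(−3.993) = 1.000 + 0.7833 + 0.07648 + 0.01844 = 1.878.
⟨E⟩ = 0.01474 eV, ⟨E²⟩ = 0.0004980 eV².
C_V/k_B = (⟨E²⟩ − ⟨E⟩²)/(kT)² = (0.0004980 − 0.0002173)/0.0001974 = 1.4.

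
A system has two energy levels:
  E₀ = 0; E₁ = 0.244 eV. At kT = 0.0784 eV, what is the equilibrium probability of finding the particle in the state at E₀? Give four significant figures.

Eᵢ/kT = 0, 3.11224.
Z = Σ e^(−Eᵢ/kT) = e^(−0) + e^(−3.11224) = 1.00000 + 0.0445012 = 1.04450.
P₀ = e^(−E₀/kT) / Z = 1.00000/1.04450 = 0.9574.

0.9574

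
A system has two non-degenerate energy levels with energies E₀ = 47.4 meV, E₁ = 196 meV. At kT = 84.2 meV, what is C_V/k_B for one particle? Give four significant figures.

0.3888

Eᵢ/kT = 0.562945, 2.32779.
Z = Σ e^(−Eᵢ/kT) = e^(−0.562945) + e^(−2.32779) = 0.569529 + 0.0975110 = 0.667040.
⟨E⟩ = 69.1230 meV, ⟨E²⟩ = 7534.15 meV².
C_V/k_B = (⟨E²⟩ − ⟨E⟩²)/(kT)² = (7534.15 − 4777.99)/7089.64 = 0.3888.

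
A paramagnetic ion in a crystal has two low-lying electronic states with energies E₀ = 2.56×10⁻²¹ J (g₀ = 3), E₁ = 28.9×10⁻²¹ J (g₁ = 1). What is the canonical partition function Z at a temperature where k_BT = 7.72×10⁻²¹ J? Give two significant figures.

Z = 2.2

Eᵢ/kT = 0.3316, 3.744.
Z = Σ gᵢe^(−Eᵢ/kT) = 3·e^(−0.3316) + 1·e^(−3.744) = 2.153 + 0.02366 = 2.177.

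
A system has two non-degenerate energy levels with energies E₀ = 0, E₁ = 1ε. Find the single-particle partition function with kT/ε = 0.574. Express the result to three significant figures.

Eᵢ/kT = 0, 1.7422.
Z = Σ e^(−Eᵢ/kT) = e^(−0) + e^(−1.7422) = 1.0000 + 0.17513 = 1.1751.

Z = 1.18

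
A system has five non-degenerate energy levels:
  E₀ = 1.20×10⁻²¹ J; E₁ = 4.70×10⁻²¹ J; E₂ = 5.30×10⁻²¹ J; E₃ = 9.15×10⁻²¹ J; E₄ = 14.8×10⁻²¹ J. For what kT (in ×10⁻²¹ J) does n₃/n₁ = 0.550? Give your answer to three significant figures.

7.44 ×10⁻²¹ J

n₃/n₁ = exp[−(E₃−E₁)/kT] = 0.550.
⇒ (E₃−E₁)/kT = ln(1/0.550) = ln(1.8182) = 0.59785.
kT = 4.45 ×10⁻²¹ J / 0.59785 = 7.44 ×10⁻²¹ J.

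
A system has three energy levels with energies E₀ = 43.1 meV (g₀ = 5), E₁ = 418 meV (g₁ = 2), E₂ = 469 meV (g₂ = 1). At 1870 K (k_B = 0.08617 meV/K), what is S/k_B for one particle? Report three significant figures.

1.78

k_BT = 0.08617 × 1870 K = 161.14 meV.
Eᵢ/kT = 0.26747, 2.5940, 2.9105.
Z = Σ gᵢe^(−Eᵢ/kT) = 5·e^(−0.26747) + 2·e^(−2.5940) + 1·e^(−2.9105) = 3.8266 + 0.14944 + 0.054448 = 4.0305.
⟨E⟩ = Σ EᵢPᵢ = 62.754 meV.
S/k_B = ln Z + ⟨E⟩/kT = ln(4.0305) + 62.754/161.14 = 1.3939 + 0.38944 = 1.78.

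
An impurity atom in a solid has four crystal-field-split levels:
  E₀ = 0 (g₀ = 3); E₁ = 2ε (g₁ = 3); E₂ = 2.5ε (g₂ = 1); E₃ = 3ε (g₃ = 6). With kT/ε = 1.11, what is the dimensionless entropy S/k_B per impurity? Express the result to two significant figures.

1.9

Eᵢ/kT = 0, 1.802, 2.252, 2.703.
Z = Σ gᵢe^(−Eᵢ/kT) = 3·e^(−0) + 3·e^(−1.802) + 1·e^(−2.252) + 6·e^(−2.703) = 3.000 + 0.4949 + 0.1052 + 0.4020 = 4.002.
⟨E⟩ = Σ EᵢPᵢ = 0.6144 ε.
S/k_B = ln Z + ⟨E⟩/kT = ln(4.002) + 0.6144/1.11 = 1.387 + 0.5535 = 1.9.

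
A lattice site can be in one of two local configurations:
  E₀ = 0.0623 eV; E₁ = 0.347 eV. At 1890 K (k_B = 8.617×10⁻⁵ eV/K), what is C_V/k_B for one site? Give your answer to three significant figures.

0.386

k_BT = 8.617×10⁻⁵ × 1890 K = 0.16286 eV.
Eᵢ/kT = 0.38254, 2.1307.
Z = Σ e^(−Eᵢ/kT) = e^(−0.38254) + e^(−2.1307) = 0.68213 + 0.11875 = 0.80088.
⟨E⟩ = 0.10451 eV, ⟨E²⟩ = 0.021159 eV².
C_V/k_B = (⟨E²⟩ − ⟨E⟩²)/(kT)² = (0.021159 − 0.010922)/0.026523 = 0.386.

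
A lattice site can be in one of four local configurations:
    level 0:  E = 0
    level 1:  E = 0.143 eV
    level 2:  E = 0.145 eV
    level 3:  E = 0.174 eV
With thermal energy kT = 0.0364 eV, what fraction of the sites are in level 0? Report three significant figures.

Eᵢ/kT = 0, 3.9286, 3.9835, 4.7802.
Z = Σ e^(−Eᵢ/kT) = e^(−0) + e^(−3.9286) + e^(−3.9835) + e^(−4.7802) = 1.0000 + 0.019671 + 0.018620 + 0.0083943 = 1.0467.
P₀ = e^(−E₀/kT) / Z = 1.0000/1.0467 = 0.955.

0.955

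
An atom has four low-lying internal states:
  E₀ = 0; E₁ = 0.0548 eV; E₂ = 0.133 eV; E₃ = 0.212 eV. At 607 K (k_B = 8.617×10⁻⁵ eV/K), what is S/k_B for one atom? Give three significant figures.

k_BT = 8.617×10⁻⁵ × 607 K = 0.052305 eV.
Eᵢ/kT = 0, 1.0477, 2.5428, 4.0531.
Z = Σ e^(−Eᵢ/kT) = e^(−0) + e^(−1.0477) + e^(−2.5428) + e^(−4.0531) = 1.0000 + 0.35074 + 0.078646 + 0.017368 = 1.4468.
⟨E⟩ = Σ EᵢPᵢ = 0.023060 eV.
S/k_B = ln Z + ⟨E⟩/kT = ln(1.4468) + 0.023060/0.052305 = 0.36935 + 0.44088 = 0.810.

0.810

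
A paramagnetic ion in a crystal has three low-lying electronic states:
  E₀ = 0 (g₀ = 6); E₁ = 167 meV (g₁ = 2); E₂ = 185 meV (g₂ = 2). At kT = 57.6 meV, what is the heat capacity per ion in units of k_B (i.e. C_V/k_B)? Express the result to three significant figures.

Eᵢ/kT = 0, 2.8993, 3.2118.
Z = Σ gᵢe^(−Eᵢ/kT) = 6·e^(−0) + 2·e^(−2.8993) + 2·e^(−3.2118) = 6.0000 + 0.11012 + 0.080568 = 6.1907.
⟨E⟩ = 5.3782 meV, ⟨E²⟩ = 941.51 meV².
C_V/k_B = (⟨E²⟩ − ⟨E⟩²)/(kT)² = (941.51 − 28.925)/3317.8 = 0.275.

0.275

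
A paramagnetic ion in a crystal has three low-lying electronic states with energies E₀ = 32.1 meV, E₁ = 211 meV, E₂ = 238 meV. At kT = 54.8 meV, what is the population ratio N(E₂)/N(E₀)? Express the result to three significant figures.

n₂/n₀ = exp[−(E₂−E₀)/kT] = exp(−(205.9 meV)/(54.8 meV)) = exp(-3.7573) = 0.0233.

0.0233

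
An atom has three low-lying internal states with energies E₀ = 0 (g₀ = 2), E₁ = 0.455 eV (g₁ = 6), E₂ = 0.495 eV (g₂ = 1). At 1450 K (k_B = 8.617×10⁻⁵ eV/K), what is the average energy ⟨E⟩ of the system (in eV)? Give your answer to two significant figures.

k_BT = 8.617×10⁻⁵ × 1450 K = 0.1249 eV.
Eᵢ/kT = 0, 3.643, 3.963.
Z = Σ gᵢe^(−Eᵢ/kT) = 2·e^(−0) + 6·e^(−3.643) + 1·e^(−3.963) = 2.000 + 0.1570 + 0.01901 = 2.176.
⟨E⟩ = Σ Eᵢ gᵢe^(−Eᵢ/kT) / Z = (0·2.000 + 0.455·0.1570 + 0.495·0.01901) / 2.176 = 0.037 eV.

0.037 eV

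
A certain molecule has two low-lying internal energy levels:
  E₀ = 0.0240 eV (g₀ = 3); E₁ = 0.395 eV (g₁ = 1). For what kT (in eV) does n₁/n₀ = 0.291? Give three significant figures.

2.73 eV

n₁/n₀ = (g₁/g₀) exp[−(E₁−E₀)/kT] = 0.291.
⇒ (E₁−E₀)/kT = ln((1/3)/0.291) = ln(1.1455) = 0.13584.
kT = 0.3710 eV / 0.13584 = 2.73 eV.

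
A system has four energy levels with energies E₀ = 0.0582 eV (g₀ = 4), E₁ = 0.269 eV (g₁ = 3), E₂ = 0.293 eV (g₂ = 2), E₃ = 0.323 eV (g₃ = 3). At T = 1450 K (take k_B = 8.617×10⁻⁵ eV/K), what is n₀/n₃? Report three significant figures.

k_BT = 8.617×10⁻⁵ × 1450 K = 0.12495 eV.
n₀/n₃ = (g₀/g₃) exp[−(E₀−E₃)/kT] = (4/3) × exp(−(-0.2648 eV)/(0.12495 eV)) = (4/3) × exp(2.1192) = 11.1.

11.1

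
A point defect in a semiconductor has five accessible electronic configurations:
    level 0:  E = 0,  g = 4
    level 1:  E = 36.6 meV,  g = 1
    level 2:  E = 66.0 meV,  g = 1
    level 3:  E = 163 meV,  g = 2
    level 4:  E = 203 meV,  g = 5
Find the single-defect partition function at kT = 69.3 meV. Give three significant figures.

Z = 5.43

Eᵢ/kT = 0, 0.52814, 0.95238, 2.3521, 2.9293.
Z = Σ gᵢe^(−Eᵢ/kT) = 4·e^(−0) + 1·e^(−0.52814) + 1·e^(−0.95238) + 2·e^(−2.3521) + 5·e^(−2.9293) = 4.0000 + 0.58970 + 0.38582 + 0.19034 + 0.26717 = 5.4330.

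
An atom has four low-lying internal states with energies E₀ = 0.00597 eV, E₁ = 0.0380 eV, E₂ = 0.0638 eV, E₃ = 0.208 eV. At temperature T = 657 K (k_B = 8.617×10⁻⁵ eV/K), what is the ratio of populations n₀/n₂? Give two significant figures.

2.8

k_BT = 8.617×10⁻⁵ × 657 K = 0.05661 eV.
n₀/n₂ = exp[−(E₀−E₂)/kT] = exp(−(-0.05783 eV)/(0.05661 eV)) = exp(1.022) = 2.8.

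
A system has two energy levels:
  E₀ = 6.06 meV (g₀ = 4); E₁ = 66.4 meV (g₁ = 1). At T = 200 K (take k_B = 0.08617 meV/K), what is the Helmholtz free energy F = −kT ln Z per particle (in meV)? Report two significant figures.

k_BT = 0.08617 × 200 K = 17.23 meV.
Eᵢ/kT = 0.3517, 3.854.
Z = Σ gᵢe^(−Eᵢ/kT) = 4·e^(−0.3517) + 1·e^(−3.854) = 2.814 + 0.02119 = 2.835.
F = −kT ln Z = −17.23 × ln(2.835) = −17.23 × 1.042 = -18 meV.

-18 meV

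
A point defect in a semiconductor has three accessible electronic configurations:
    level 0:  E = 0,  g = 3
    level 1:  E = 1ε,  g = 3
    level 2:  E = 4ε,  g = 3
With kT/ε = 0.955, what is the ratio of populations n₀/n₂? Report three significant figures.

65.9

n₀/n₂ = (g₀/g₂) exp[−(E₀−E₂)/kT] = (3/3) × exp(−(-4ε)/(0.955ε)) = (3/3) × exp(4.1885) = 65.9.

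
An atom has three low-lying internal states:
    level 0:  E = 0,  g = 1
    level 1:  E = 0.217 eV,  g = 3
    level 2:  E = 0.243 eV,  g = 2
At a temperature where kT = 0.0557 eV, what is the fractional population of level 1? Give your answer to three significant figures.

Eᵢ/kT = 0, 3.8959, 4.3627.
Z = Σ gᵢe^(−Eᵢ/kT) = 1·e^(−0) + 3·e^(−3.8959) + 2·e^(−4.3627) = 1.0000 + 0.060975 + 0.025488 = 1.0865.
P₁ = g₁ e^(−E₁/kT) / Z = 0.060975/1.0865 = 0.0561.

0.0561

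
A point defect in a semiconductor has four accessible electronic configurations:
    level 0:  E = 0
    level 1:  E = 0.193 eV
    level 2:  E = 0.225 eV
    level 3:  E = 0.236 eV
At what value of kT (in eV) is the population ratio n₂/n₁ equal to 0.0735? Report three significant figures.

0.0123 eV

n₂/n₁ = exp[−(E₂−E₁)/kT] = 0.0735.
⇒ (E₂−E₁)/kT = ln(1/0.0735) = ln(13.605) = 2.6104.
kT = 0.032 eV / 2.6104 = 0.0123 eV.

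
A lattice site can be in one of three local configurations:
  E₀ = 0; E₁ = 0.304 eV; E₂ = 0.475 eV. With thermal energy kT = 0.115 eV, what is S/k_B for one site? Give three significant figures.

0.318

Eᵢ/kT = 0, 2.6435, 4.1304.
Z = Σ e^(−Eᵢ/kT) = e^(−0) + e^(−2.6435) + e^(−4.1304) = 1.0000 + 0.071112 + 0.016076 = 1.0872.
⟨E⟩ = Σ EᵢPᵢ = 0.026908 eV.
S/k_B = ln Z + ⟨E⟩/kT = ln(1.0872) + 0.026908/0.115 = 0.083606 + 0.23398 = 0.318.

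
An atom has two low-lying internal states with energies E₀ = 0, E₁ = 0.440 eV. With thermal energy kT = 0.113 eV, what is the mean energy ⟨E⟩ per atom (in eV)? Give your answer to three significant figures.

0.00878 eV

Eᵢ/kT = 0, 3.8938.
Z = Σ e^(−Eᵢ/kT) = e^(−0) + e^(−3.8938) = 1.0000 + 0.020368 = 1.0204.
⟨E⟩ = Σ Eᵢ e^(−Eᵢ/kT) / Z = (0·1.0000 + 0.440·0.020368) / 1.0204 = 0.00878 eV.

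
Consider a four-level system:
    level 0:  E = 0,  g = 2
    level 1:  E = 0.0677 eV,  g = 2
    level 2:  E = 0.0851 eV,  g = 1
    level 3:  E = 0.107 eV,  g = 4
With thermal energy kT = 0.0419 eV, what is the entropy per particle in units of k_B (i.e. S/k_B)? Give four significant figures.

Eᵢ/kT = 0, 1.61575, 2.03103, 2.55370.
Z = Σ gᵢe^(−Eᵢ/kT) = 2·e^(−0) + 2·e^(−1.61575) + 1·e^(−2.03103) + 4·e^(−2.55370) = 2.00000 + 0.397483 + 0.131200 + 0.311173 = 2.83986.
⟨E⟩ = Σ EᵢPᵢ = 0.0251316 eV.
S/k_B = ln Z + ⟨E⟩/kT = ln(2.83986) + 0.0251316/0.0419 = 1.04375 + 0.599800 = 1.644.

1.644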